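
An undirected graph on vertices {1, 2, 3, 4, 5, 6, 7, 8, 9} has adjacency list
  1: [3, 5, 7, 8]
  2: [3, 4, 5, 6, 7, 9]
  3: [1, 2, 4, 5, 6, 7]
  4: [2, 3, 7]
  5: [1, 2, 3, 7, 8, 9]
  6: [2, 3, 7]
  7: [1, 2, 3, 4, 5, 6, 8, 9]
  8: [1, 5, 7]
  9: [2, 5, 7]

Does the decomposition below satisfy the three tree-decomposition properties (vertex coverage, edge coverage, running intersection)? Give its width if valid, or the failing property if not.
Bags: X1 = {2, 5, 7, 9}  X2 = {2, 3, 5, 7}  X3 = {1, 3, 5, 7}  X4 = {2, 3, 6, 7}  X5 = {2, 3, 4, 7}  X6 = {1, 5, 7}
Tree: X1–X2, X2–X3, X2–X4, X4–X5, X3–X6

A tree decomposition must satisfy three properties: every vertex lies in some bag; for every edge, both endpoints lie together in some bag; and for every vertex, the bags containing it form a connected subtree. Here vertex 8 appears in no bag, so the decomposition is invalid.

No — vertex 8 appears in no bag.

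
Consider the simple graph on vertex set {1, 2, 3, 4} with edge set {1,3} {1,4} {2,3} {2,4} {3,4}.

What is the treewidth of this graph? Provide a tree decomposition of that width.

The largest bag has 3 vertices, giving width 2; this decomposition certifies tw(G) ≤ 2. Conversely, {1, 3, 4} is a clique of size 3, and the vertices of any clique must share a bag in every tree decomposition; so some bag has ≥ 3 vertices and tw(G) ≥ 2. Combining the bounds, tw(G) = 2.

Treewidth 2.
One optimal decomposition is:
Bags: B1 = {2, 3, 4}  B2 = {1, 3, 4}
Tree: B1–B2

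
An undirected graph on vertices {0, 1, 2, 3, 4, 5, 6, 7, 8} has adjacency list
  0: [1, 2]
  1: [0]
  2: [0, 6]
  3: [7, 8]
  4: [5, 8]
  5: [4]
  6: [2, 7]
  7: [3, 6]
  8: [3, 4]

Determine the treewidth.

A width-1 tree decomposition is:
Bags: B1 = {4, 5}  B2 = {4, 8}  B3 = {3, 8}  B4 = {3, 7}  B5 = {6, 7}  B6 = {2, 6}  B7 = {0, 2}  B8 = {0, 1}
Tree: B1–B2, B2–B3, B3–B4, B4–B5, B5–B6, B6–B7, B7–B8
Each bag holds 2 vertices, so the decomposition has width 1, which upper-bounds the treewidth. Any graph with an edge has treewidth ≥ 1, and G has the edge 5–4. Hence tw(G) = 1 exactly.

1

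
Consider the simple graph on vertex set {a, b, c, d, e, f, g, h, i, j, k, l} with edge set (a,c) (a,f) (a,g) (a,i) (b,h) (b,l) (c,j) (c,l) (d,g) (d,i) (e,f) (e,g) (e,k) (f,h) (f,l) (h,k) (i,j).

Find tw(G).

3

A width-3 tree decomposition is:
Bags: B1 = {c, d, i, j}  B2 = {a, c, d, i}  B3 = {a, c, d, g}  B4 = {a, c, g, l}  B5 = {a, f, g, l}  B6 = {e, f, g, l}  B7 = {b, e, f, l}  B8 = {b, e, f, h}  B9 = {b, e, h, k}
Tree: B1–B2, B2–B3, B3–B4, B4–B5, B5–B6, B6–B7, B7–B8, B8–B9
Every bag has size at most 4, so the width is 4 − 1 = 3 and tw(G) ≤ 3. For the lower bound: the 4 vertex sets {d,i,j}, {c}, {a}, {e,f,g,l} are disjoint, each induces a connected subgraph, and every pair is joined by at least one edge of G. Contracting each set to a single vertex therefore yields K_{4} as a minor, and since treewidth is minor-monotone, tw(G) ≥ tw(K_{4}) = 3. The upper and lower bounds meet at 3, so that is the treewidth.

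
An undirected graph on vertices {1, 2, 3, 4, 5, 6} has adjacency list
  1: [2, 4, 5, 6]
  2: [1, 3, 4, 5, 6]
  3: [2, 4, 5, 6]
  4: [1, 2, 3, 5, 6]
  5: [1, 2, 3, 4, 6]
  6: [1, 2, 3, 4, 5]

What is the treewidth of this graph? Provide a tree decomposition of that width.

Every bag has size at most 5, so the width is 5 − 1 = 4 and tw(G) ≤ 4. For the lower bound, the 5 vertices {1, 2, 4, 5, 6} are pairwise adjacent, and any tree decomposition puts a clique entirely inside one bag — forcing width ≥ 4. Hence tw(G) = 4 exactly.

Treewidth 4.
One optimal decomposition is:
Bags: B1 = {1, 2, 4, 5, 6}  B2 = {2, 3, 4, 5, 6}
Tree: B1–B2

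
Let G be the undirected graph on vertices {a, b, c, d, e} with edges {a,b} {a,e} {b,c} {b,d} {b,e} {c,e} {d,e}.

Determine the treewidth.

A width-2 tree decomposition is:
Bags: B1 = {b, c, e}  B2 = {a, b, e}  B3 = {b, d, e}
Tree: B1–B2, B1–B3
Every bag has size at most 3, so the width is 3 − 1 = 2 and tw(G) ≤ 2. For the lower bound, the 3 vertices {b, d, e} are pairwise adjacent, and any tree decomposition puts a clique entirely inside one bag — forcing width ≥ 2. Hence tw(G) = 2 exactly.

2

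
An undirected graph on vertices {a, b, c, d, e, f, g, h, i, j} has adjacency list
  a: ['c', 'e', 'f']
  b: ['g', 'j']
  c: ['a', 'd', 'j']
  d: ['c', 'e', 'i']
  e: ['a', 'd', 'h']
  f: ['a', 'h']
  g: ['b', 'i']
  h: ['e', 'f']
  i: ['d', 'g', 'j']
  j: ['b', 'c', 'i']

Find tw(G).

2

A width-2 tree decomposition is:
Bags: B1 = {b, g, j}  B2 = {g, i, j}  B3 = {c, i, j}  B4 = {c, d, i}  B5 = {a, c, d}  B6 = {a, d, e}  B7 = {a, e, f}  B8 = {e, f, h}
Tree: B1–B2, B2–B3, B3–B4, B4–B5, B5–B6, B6–B7, B7–B8
Every bag has size at most 3, so the width is 3 − 1 = 2 and tw(G) ≤ 2. The edges b–g–i–j–b form a cycle, so G is not a tree and its treewidth is at least 2. Combining the bounds, tw(G) = 2.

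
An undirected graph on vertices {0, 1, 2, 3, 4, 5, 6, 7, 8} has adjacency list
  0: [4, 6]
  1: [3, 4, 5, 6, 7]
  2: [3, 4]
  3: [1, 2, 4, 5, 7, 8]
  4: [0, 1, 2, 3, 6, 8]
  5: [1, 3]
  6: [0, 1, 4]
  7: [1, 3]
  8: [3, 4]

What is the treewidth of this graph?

A width-2 tree decomposition is:
Bags: B1 = {1, 3, 4}  B2 = {2, 3, 4}  B3 = {1, 4, 6}  B4 = {0, 4, 6}  B5 = {3, 4, 8}  B6 = {1, 3, 5}  B7 = {1, 3, 7}
Tree: B1–B2, B1–B3, B3–B4, B2–B5, B1–B6, B6–B7
Each bag holds 3 vertices, so the decomposition has width 2, which upper-bounds the treewidth. Conversely, {0, 4, 6} is a clique of size 3, and the vertices of any clique must share a bag in every tree decomposition; so some bag has ≥ 3 vertices and tw(G) ≥ 2. Hence tw(G) = 2 exactly.

2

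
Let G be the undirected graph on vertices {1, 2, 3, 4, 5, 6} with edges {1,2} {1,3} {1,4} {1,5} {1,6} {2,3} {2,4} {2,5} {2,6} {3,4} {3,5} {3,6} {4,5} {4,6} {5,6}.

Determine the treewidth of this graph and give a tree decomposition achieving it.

With just one bag of size 6, the width is 6 − 1 = 5, so tw(G) ≤ 5. On the other hand G contains the 6-clique {1, 2, 3, 4, 5, 6}. A clique must lie in a single bag of any decomposition, so no decomposition can have width below 5. Therefore the treewidth is 5.

Treewidth 5.
One optimal decomposition is:
Bags: B1 = {1, 2, 3, 4, 5, 6}
Tree: (single bag)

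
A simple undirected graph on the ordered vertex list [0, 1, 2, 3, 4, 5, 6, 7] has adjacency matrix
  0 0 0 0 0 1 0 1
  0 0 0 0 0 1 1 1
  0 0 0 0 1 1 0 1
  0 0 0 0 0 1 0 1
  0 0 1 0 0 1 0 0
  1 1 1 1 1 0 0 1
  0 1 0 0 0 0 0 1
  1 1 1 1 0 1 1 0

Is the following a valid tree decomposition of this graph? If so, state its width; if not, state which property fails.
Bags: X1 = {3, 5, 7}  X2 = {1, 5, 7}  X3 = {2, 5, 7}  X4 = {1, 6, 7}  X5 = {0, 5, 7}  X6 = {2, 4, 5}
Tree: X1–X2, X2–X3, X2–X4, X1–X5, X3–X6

Yes; width 2.

Vertex coverage: the bags together contain {0, 1, 2, 3, 4, 5, 6, 7}, the full vertex set. Edge coverage: each edge of G has both endpoints in at least one bag. Running intersection: for every vertex, the bags containing it form a connected subtree. All three properties hold, so this is a valid tree decomposition of width max|bag| − 1 = 2, and hence tw(G) ≤ 2.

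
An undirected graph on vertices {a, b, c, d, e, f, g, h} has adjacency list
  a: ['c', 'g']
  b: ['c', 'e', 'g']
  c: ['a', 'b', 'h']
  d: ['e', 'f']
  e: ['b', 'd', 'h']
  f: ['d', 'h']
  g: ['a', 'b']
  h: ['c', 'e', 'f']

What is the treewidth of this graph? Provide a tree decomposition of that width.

Treewidth 2.
Bags: B1 = {a, b, g}  B2 = {a, b, c}  B3 = {b, c, e}  B4 = {c, e, h}  B5 = {d, e, h}  B6 = {d, f, h}
Tree: B1–B2, B2–B3, B3–B4, B4–B5, B5–B6

Each bag holds 3 vertices, so the decomposition has width 2, which upper-bounds the treewidth. For the lower bound, G contains the cycle g–a–c–b–g, so G is not a forest; only forests have treewidth ≤ 1, hence tw(G) ≥ 2. Hence tw(G) = 2 exactly.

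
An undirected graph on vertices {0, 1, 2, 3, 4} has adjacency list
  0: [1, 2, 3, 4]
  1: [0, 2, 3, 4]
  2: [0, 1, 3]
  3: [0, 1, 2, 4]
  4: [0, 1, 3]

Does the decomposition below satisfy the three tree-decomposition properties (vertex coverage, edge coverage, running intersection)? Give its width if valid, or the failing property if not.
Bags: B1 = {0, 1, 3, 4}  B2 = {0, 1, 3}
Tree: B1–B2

A tree decomposition must satisfy three properties: every vertex lies in some bag; for every edge, both endpoints lie together in some bag; and for every vertex, the bags containing it form a connected subtree. Here vertex 2 appears in no bag, so the decomposition is invalid.

No — vertex 2 appears in no bag.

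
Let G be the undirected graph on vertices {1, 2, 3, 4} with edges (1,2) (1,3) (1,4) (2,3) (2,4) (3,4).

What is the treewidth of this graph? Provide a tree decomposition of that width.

A single bag containing all 4 vertices is trivially a valid decomposition of width 3. For the lower bound, the 4 vertices {1, 2, 3, 4} are pairwise adjacent, and any tree decomposition puts a clique entirely inside one bag — forcing width ≥ 3. Therefore the treewidth is 3.

Treewidth 3.
One optimal decomposition is:
Bags: B1 = {1, 2, 3, 4}
Tree: (single bag)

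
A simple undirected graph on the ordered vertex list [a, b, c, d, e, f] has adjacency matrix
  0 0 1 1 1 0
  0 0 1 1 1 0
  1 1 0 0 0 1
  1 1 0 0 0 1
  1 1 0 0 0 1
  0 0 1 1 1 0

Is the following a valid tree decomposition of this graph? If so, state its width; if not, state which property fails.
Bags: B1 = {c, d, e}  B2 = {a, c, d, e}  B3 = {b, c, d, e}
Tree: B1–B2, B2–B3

No — vertex f appears in no bag.

A tree decomposition must satisfy three properties: every vertex lies in some bag; for every edge, both endpoints lie together in some bag; and for every vertex, the bags containing it form a connected subtree. Here vertex f appears in no bag, so the decomposition is invalid.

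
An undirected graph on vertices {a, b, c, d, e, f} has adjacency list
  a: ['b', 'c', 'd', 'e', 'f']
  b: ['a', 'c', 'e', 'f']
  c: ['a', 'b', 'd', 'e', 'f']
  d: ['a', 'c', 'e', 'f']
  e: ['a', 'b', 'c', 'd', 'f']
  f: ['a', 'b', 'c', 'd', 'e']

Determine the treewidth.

A width-4 tree decomposition is:
Bags: B1 = {a, b, c, e, f}  B2 = {a, c, d, e, f}
Tree: B1–B2
Each bag holds 5 vertices, so the decomposition has width 4, which upper-bounds the treewidth. Conversely, {a, c, d, e, f} is a clique of size 5, and the vertices of any clique must share a bag in every tree decomposition; so some bag has ≥ 5 vertices and tw(G) ≥ 4. Therefore the treewidth is 4.

4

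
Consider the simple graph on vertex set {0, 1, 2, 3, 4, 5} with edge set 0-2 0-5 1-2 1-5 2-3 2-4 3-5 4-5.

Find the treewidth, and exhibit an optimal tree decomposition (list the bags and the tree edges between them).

Each bag holds 3 vertices, so the decomposition has width 2, which upper-bounds the treewidth. For the lower bound, G contains the cycle 2–3–5–0–2, so G is not a forest; only forests have treewidth ≤ 1, hence tw(G) ≥ 2. The upper and lower bounds meet at 2, so that is the treewidth.

Treewidth 2.
Bags: B1 = {2, 3, 5}  B2 = {0, 2, 5}  B3 = {1, 2, 5}  B4 = {2, 4, 5}
Tree: B1–B2, B2–B3, B3–B4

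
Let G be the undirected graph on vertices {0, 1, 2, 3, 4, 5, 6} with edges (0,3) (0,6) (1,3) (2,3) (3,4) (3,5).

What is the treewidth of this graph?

A width-1 tree decomposition is:
Bags: B1 = {0, 3}  B2 = {3, 5}  B3 = {1, 3}  B4 = {3, 4}  B5 = {0, 6}  B6 = {2, 3}
Tree: B1–B2, B2–B3, B1–B4, B1–B5, B1–B6
Each bag holds 2 vertices, so the decomposition has width 1, which upper-bounds the treewidth. Since G has at least one edge (e.g. 0–3), it is not an edgeless graph, so tw(G) ≥ 1. The upper and lower bounds meet at 1, so that is the treewidth.

1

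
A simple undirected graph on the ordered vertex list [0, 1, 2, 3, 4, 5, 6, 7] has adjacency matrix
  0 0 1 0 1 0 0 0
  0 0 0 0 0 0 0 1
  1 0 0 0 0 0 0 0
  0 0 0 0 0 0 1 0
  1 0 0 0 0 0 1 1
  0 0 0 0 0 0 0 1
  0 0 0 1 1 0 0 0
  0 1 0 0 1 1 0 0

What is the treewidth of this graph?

A width-1 tree decomposition is:
Bags: B1 = {4, 6}  B2 = {4, 7}  B3 = {0, 4}  B4 = {5, 7}  B5 = {1, 7}  B6 = {3, 6}  B7 = {0, 2}
Tree: B1–B2, B2–B3, B2–B4, B2–B5, B1–B6, B3–B7
The largest bag has 2 vertices, giving width 1; this decomposition certifies tw(G) ≤ 1. G has an edge, so its treewidth is at least 1. Therefore the treewidth is 1.

1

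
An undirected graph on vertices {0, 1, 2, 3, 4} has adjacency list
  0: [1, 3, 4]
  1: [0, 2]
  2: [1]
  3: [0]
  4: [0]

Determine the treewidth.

1

A width-1 tree decomposition is:
Bags: B1 = {0, 3}  B2 = {0, 1}  B3 = {1, 2}  B4 = {0, 4}
Tree: B1–B2, B2–B3, B2–B4
The largest bag has 2 vertices, giving width 1; this decomposition certifies tw(G) ≤ 1. Since G has at least one edge (e.g. 3–0), it is not an edgeless graph, so tw(G) ≥ 1. The upper and lower bounds meet at 1, so that is the treewidth.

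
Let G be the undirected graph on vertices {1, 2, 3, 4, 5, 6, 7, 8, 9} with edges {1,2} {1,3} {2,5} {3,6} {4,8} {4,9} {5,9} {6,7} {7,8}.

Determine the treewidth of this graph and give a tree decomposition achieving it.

The largest bag has 3 vertices, giving width 2; this decomposition certifies tw(G) ≤ 2. The edges 6–7–8–4–9–5–2–1–3–6 form a cycle, so G is not a tree and its treewidth is at least 2. Combining the bounds, tw(G) = 2.

Treewidth 2.
Bags: B1 = {6, 7, 8}  B2 = {4, 6, 8}  B3 = {4, 6, 9}  B4 = {5, 6, 9}  B5 = {2, 5, 6}  B6 = {1, 2, 6}  B7 = {1, 3, 6}
Tree: B1–B2, B2–B3, B3–B4, B4–B5, B5–B6, B6–B7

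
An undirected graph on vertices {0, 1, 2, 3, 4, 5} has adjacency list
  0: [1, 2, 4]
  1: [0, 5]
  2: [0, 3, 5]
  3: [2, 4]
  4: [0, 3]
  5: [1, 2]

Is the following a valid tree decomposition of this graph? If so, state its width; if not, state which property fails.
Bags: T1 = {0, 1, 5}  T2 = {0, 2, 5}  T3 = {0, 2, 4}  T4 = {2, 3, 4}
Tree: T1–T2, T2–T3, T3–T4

Yes; width 2.

Every vertex of G appears in some bag (union = {0, 1, 2, 3, 4, 5}); every edge is covered by a bag; and for each vertex v the set of bags containing v is connected in the bag tree. The decomposition is therefore valid. The largest bag has 3 vertices, so the width is 2.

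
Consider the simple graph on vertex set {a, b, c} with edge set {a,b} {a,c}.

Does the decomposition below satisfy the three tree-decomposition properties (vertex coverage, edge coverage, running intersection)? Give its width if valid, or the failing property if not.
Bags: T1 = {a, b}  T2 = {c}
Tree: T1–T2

No — edge (a,c) lies in no bag.

A tree decomposition must satisfy three properties: every vertex lies in some bag; for every edge, both endpoints lie together in some bag; and for every vertex, the bags containing it form a connected subtree. Here edge (a,c) lies in no bag, so the decomposition is invalid.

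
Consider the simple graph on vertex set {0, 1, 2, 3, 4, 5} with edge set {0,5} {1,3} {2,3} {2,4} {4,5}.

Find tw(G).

A width-1 tree decomposition is:
Bags: B1 = {0, 5}  B2 = {4, 5}  B3 = {2, 4}  B4 = {2, 3}  B5 = {1, 3}
Tree: B1–B2, B2–B3, B3–B4, B4–B5
Each bag holds 2 vertices, so the decomposition has width 1, which upper-bounds the treewidth. Since G has at least one edge (e.g. 0–5), it is not an edgeless graph, so tw(G) ≥ 1. Combining the bounds, tw(G) = 1.

1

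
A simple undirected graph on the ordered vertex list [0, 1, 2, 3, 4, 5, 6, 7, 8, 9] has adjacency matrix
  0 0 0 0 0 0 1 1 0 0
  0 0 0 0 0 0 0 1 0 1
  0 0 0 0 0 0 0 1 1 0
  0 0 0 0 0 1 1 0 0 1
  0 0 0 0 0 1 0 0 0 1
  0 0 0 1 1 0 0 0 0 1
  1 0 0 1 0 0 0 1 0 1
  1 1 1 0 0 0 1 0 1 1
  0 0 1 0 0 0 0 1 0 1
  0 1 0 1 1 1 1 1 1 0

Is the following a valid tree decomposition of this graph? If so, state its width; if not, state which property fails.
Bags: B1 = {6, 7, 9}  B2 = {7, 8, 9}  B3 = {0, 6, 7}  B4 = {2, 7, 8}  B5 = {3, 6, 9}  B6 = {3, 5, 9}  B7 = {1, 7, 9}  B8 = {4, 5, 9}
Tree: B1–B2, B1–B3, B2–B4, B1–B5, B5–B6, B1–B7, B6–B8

Vertex coverage: the bags together contain {0, 1, 2, 3, 4, 5, 6, 7, 8, 9}, the full vertex set. Edge coverage: each edge of G has both endpoints in at least one bag. Running intersection: for every vertex, the bags containing it form a connected subtree. All three properties hold, so this is a valid tree decomposition of width max|bag| − 1 = 2, and hence tw(G) ≤ 2.

Yes; width 2.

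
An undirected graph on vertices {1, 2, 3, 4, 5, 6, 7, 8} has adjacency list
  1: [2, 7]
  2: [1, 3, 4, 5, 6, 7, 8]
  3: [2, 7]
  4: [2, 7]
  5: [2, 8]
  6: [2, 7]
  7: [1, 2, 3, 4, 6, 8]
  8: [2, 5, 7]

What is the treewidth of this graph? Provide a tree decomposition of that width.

Every bag has size at most 3, so the width is 3 − 1 = 2 and tw(G) ≤ 2. Conversely, {2, 5, 8} is a clique of size 3, and the vertices of any clique must share a bag in every tree decomposition; so some bag has ≥ 3 vertices and tw(G) ≥ 2. Combining the bounds, tw(G) = 2.

Treewidth 2.
One optimal decomposition is:
Bags: B1 = {2, 4, 7}  B2 = {2, 3, 7}  B3 = {2, 6, 7}  B4 = {2, 7, 8}  B5 = {2, 5, 8}  B6 = {1, 2, 7}
Tree: B1–B2, B1–B3, B2–B4, B4–B5, B4–B6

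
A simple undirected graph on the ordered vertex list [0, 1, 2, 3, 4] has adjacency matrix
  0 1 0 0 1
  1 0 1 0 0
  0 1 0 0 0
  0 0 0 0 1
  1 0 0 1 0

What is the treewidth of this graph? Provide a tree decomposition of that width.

The largest bag has 2 vertices, giving width 1; this decomposition certifies tw(G) ≤ 1. Since G has at least one edge (e.g. 3–4), it is not an edgeless graph, so tw(G) ≥ 1. The upper and lower bounds meet at 1, so that is the treewidth.

Treewidth 1.
Bags: B1 = {3, 4}  B2 = {0, 4}  B3 = {0, 1}  B4 = {1, 2}
Tree: B1–B2, B2–B3, B3–B4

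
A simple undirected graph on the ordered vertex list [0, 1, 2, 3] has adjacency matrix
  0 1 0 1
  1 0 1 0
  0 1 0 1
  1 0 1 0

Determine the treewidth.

A width-2 tree decomposition is:
Bags: B1 = {0, 1, 3}  B2 = {1, 2, 3}
Tree: B1–B2
Every bag has size at most 3, so the width is 3 − 1 = 2 and tw(G) ≤ 2. Since 3–0–1–2–3 is a cycle in G, G is not acyclic. Forests are exactly the graphs of treewidth ≤ 1, so tw(G) ≥ 2. Combining the bounds, tw(G) = 2.

2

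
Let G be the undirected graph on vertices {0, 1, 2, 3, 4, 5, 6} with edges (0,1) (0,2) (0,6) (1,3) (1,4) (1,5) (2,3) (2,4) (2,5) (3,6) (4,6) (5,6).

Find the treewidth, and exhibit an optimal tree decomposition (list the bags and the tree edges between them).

Every bag has size at most 4, so the width is 4 − 1 = 3 and tw(G) ≤ 3. For the lower bound: the 4 vertex sets {2,5}, {4,6}, {1}, {0} are disjoint, each induces a connected subgraph, and every pair is joined by at least one edge of G. Contracting each set to a single vertex therefore yields K_{4} as a minor, and since treewidth is minor-monotone, tw(G) ≥ tw(K_{4}) = 3. Therefore the treewidth is 3.

Treewidth 3.
One optimal decomposition is:
Bags: B1 = {1, 2, 5, 6}  B2 = {1, 2, 4, 6}  B3 = {0, 1, 2, 6}  B4 = {1, 2, 3, 6}
Tree: B1–B2, B2–B3, B3–B4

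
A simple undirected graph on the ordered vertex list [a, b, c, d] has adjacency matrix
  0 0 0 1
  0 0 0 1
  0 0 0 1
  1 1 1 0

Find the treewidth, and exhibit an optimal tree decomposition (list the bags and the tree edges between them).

Treewidth 1.
One optimal decomposition is:
Bags: B1 = {a, d}  B2 = {c, d}  B3 = {b, d}
Tree: B1–B2, B2–B3

Each bag holds 2 vertices, so the decomposition has width 1, which upper-bounds the treewidth. Any graph with an edge has treewidth ≥ 1, and G has the edge a–d. Therefore the treewidth is 1.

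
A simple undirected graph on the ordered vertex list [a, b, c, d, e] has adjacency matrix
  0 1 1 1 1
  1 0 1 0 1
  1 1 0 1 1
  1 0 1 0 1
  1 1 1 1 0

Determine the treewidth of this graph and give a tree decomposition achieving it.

Every bag has size at most 4, so the width is 4 − 1 = 3 and tw(G) ≤ 3. Conversely, {a, c, d, e} is a clique of size 4, and the vertices of any clique must share a bag in every tree decomposition; so some bag has ≥ 4 vertices and tw(G) ≥ 3. Therefore the treewidth is 3.

Treewidth 3.
One such decomposition:
Bags: B1 = {a, b, c, e}  B2 = {a, c, d, e}
Tree: B1–B2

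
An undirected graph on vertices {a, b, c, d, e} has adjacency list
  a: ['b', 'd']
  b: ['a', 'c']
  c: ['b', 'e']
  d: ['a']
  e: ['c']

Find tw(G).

1

A width-1 tree decomposition is:
Bags: B1 = {a, b}  B2 = {b, c}  B3 = {a, d}  B4 = {c, e}
Tree: B1–B2, B1–B3, B2–B4
Every bag has size at most 2, so the width is 2 − 1 = 1 and tw(G) ≤ 1. Since G has at least one edge (e.g. a–b), it is not an edgeless graph, so tw(G) ≥ 1. Therefore the treewidth is 1.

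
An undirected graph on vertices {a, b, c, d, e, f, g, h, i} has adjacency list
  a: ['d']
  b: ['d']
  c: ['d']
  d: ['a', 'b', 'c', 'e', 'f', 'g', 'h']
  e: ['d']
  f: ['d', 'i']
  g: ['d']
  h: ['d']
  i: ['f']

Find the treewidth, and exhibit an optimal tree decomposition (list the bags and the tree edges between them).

Treewidth 1.
One optimal decomposition is:
Bags: B1 = {b, d}  B2 = {a, d}  B3 = {d, e}  B4 = {c, d}  B5 = {d, h}  B6 = {d, f}  B7 = {f, i}  B8 = {d, g}
Tree: B1–B2, B2–B3, B1–B4, B2–B5, B2–B6, B6–B7, B6–B8

Every bag has size at most 2, so the width is 2 − 1 = 1 and tw(G) ≤ 1. Since G has at least one edge (e.g. d–b), it is not an edgeless graph, so tw(G) ≥ 1. Therefore the treewidth is 1.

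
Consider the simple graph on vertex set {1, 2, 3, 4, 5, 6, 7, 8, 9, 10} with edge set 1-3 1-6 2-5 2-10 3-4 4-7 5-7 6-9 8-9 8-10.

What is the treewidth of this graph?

2

A width-2 tree decomposition is:
Bags: B1 = {2, 5, 7}  B2 = {2, 4, 7}  B3 = {2, 3, 4}  B4 = {1, 2, 3}  B5 = {1, 2, 6}  B6 = {2, 6, 9}  B7 = {2, 8, 9}  B8 = {2, 8, 10}
Tree: B1–B2, B2–B3, B3–B4, B4–B5, B5–B6, B6–B7, B7–B8
The largest bag has 3 vertices, giving width 2; this decomposition certifies tw(G) ≤ 2. The edges 2–5–7–4–3–1–6–9–8–10–2 form a cycle, so G is not a tree and its treewidth is at least 2. Hence tw(G) = 2 exactly.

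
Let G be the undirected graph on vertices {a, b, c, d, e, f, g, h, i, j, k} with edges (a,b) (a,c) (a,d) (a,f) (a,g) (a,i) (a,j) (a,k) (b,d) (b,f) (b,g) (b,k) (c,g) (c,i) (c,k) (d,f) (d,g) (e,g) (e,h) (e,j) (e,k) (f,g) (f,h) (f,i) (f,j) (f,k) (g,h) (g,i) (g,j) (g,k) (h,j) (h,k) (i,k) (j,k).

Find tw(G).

4

A width-4 tree decomposition is:
Bags: B1 = {a, f, g, j, k}  B2 = {f, g, h, j, k}  B3 = {a, b, f, g, k}  B4 = {a, f, g, i, k}  B5 = {a, c, g, i, k}  B6 = {e, g, h, j, k}  B7 = {a, b, d, f, g}
Tree: B1–B2, B1–B3, B1–B4, B4–B5, B2–B6, B3–B7
Each bag holds 5 vertices, so the decomposition has width 4, which upper-bounds the treewidth. On the other hand G contains the 5-clique {a, b, d, f, g}. A clique must lie in a single bag of any decomposition, so no decomposition can have width below 4. Hence tw(G) = 4 exactly.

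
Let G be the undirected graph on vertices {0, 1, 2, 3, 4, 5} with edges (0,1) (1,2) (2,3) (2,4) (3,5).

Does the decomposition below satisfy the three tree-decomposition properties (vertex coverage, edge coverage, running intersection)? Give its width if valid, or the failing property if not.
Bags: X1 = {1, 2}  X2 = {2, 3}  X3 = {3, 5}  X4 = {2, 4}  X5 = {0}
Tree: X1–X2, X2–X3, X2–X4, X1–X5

No — edge (1,0) lies in no bag.

A tree decomposition must satisfy three properties: every vertex lies in some bag; for every edge, both endpoints lie together in some bag; and for every vertex, the bags containing it form a connected subtree. Here edge (1,0) lies in no bag, so the decomposition is invalid.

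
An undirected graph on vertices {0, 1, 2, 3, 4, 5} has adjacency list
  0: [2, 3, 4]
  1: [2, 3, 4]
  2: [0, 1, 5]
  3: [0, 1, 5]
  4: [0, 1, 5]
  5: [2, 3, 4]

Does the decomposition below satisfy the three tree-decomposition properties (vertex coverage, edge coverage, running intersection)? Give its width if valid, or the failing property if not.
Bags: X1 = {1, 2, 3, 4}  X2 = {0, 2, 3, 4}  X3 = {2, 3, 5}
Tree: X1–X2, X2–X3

No — edge (4,5) lies in no bag.

A tree decomposition must satisfy three properties: every vertex lies in some bag; for every edge, both endpoints lie together in some bag; and for every vertex, the bags containing it form a connected subtree. Here edge (4,5) lies in no bag, so the decomposition is invalid.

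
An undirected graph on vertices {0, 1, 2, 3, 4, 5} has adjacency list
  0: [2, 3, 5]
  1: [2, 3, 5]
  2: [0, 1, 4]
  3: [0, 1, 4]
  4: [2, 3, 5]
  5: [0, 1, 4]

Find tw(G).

A width-3 tree decomposition is:
Bags: B1 = {0, 1, 2, 4}  B2 = {0, 1, 3, 4}  B3 = {0, 1, 4, 5}
Tree: B1–B2, B2–B3
Each bag holds 4 vertices, so the decomposition has width 3, which upper-bounds the treewidth. For the lower bound: the 4 vertex sets {1,2}, {3,4}, {0}, {5} are disjoint, each induces a connected subgraph, and every pair is joined by at least one edge of G. Contracting each set to a single vertex therefore yields K_{4} as a minor, and since treewidth is minor-monotone, tw(G) ≥ tw(K_{4}) = 3. The upper and lower bounds meet at 3, so that is the treewidth.

3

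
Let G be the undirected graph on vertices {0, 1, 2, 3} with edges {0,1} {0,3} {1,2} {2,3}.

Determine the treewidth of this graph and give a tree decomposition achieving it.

Treewidth 2.
One optimal decomposition is:
Bags: B1 = {0, 1, 2}  B2 = {0, 2, 3}
Tree: B1–B2

Every bag has size at most 3, so the width is 3 − 1 = 2 and tw(G) ≤ 2. For the lower bound, G contains the cycle 0–1–2–3–0, so G is not a forest; only forests have treewidth ≤ 1, hence tw(G) ≥ 2. Hence tw(G) = 2 exactly.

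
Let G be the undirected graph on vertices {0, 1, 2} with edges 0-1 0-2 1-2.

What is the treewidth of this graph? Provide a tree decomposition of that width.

Treewidth 2.
Bags: B1 = {0, 1, 2}
Tree: (single bag)

A single bag containing all 3 vertices is trivially a valid decomposition of width 2. For the lower bound, the 3 vertices {0, 1, 2} are pairwise adjacent, and any tree decomposition puts a clique entirely inside one bag — forcing width ≥ 2. Hence tw(G) = 2 exactly.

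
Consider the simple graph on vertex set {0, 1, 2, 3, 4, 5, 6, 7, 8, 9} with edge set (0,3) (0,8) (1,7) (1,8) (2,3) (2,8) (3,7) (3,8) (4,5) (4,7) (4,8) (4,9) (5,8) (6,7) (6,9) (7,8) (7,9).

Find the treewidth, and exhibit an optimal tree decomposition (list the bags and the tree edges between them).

The largest bag has 3 vertices, giving width 2; this decomposition certifies tw(G) ≤ 2. For the lower bound, the 3 vertices {1, 7, 8} are pairwise adjacent, and any tree decomposition puts a clique entirely inside one bag — forcing width ≥ 2. Therefore the treewidth is 2.

Treewidth 2.
One optimal decomposition is:
Bags: B1 = {4, 7, 9}  B2 = {4, 7, 8}  B3 = {6, 7, 9}  B4 = {1, 7, 8}  B5 = {3, 7, 8}  B6 = {4, 5, 8}  B7 = {2, 3, 8}  B8 = {0, 3, 8}
Tree: B1–B2, B1–B3, B2–B4, B2–B5, B2–B6, B5–B7, B5–B8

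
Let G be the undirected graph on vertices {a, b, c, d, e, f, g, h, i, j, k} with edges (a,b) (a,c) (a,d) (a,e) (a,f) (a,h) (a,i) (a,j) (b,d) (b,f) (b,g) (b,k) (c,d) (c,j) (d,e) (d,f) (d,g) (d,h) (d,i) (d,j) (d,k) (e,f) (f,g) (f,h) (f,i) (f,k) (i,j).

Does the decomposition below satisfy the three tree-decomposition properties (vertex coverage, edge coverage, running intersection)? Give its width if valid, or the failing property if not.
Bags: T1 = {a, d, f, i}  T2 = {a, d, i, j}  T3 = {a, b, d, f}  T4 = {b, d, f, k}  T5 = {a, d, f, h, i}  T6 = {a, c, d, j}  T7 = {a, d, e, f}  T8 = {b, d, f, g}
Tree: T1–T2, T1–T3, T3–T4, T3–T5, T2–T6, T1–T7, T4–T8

No — bags containing vertex i are not connected in the tree.

A tree decomposition must satisfy three properties: every vertex lies in some bag; for every edge, both endpoints lie together in some bag; and for every vertex, the bags containing it form a connected subtree. Here bags containing vertex i are not connected in the tree, so the decomposition is invalid.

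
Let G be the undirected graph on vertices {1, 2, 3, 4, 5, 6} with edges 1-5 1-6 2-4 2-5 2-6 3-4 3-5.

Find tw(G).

A width-2 tree decomposition is:
Bags: B1 = {1, 5, 6}  B2 = {2, 5, 6}  B3 = {2, 3, 5}  B4 = {2, 3, 4}
Tree: B1–B2, B2–B3, B3–B4
The largest bag has 3 vertices, giving width 2; this decomposition certifies tw(G) ≤ 2. For the lower bound, G contains the cycle 1–6–2–5–1, so G is not a forest; only forests have treewidth ≤ 1, hence tw(G) ≥ 2. The upper and lower bounds meet at 2, so that is the treewidth.

2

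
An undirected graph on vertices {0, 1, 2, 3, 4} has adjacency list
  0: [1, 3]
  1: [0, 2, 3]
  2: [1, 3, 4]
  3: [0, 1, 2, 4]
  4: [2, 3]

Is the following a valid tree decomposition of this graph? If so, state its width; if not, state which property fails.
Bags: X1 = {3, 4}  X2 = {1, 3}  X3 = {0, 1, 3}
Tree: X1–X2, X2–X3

No — vertex 2 appears in no bag.

A tree decomposition must satisfy three properties: every vertex lies in some bag; for every edge, both endpoints lie together in some bag; and for every vertex, the bags containing it form a connected subtree. Here vertex 2 appears in no bag, so the decomposition is invalid.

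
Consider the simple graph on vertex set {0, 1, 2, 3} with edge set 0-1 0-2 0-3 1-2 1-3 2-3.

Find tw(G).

3

A width-3 tree decomposition is:
Bags: B1 = {0, 1, 2, 3}
Tree: (single bag)
A single bag containing all 4 vertices is trivially a valid decomposition of width 3. Conversely, {0, 1, 2, 3} is a clique of size 4, and the vertices of any clique must share a bag in every tree decomposition; so some bag has ≥ 4 vertices and tw(G) ≥ 3. The upper and lower bounds meet at 3, so that is the treewidth.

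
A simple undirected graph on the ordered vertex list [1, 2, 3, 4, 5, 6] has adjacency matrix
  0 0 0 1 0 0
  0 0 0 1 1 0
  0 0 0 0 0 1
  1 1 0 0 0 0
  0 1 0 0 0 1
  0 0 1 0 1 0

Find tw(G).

1

A width-1 tree decomposition is:
Bags: B1 = {1, 4}  B2 = {2, 4}  B3 = {2, 5}  B4 = {5, 6}  B5 = {3, 6}
Tree: B1–B2, B2–B3, B3–B4, B4–B5
Every bag has size at most 2, so the width is 2 − 1 = 1 and tw(G) ≤ 1. G has an edge, so its treewidth is at least 1. Combining the bounds, tw(G) = 1.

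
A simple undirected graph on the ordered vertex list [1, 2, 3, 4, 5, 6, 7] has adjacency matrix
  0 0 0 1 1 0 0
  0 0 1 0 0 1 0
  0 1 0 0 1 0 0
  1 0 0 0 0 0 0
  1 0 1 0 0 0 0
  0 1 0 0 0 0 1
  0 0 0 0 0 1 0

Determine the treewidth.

1

A width-1 tree decomposition is:
Bags: B1 = {1, 4}  B2 = {1, 5}  B3 = {3, 5}  B4 = {2, 3}  B5 = {2, 6}  B6 = {6, 7}
Tree: B1–B2, B2–B3, B3–B4, B4–B5, B5–B6
The largest bag has 2 vertices, giving width 1; this decomposition certifies tw(G) ≤ 1. Since G has at least one edge (e.g. 4–1), it is not an edgeless graph, so tw(G) ≥ 1. Hence tw(G) = 1 exactly.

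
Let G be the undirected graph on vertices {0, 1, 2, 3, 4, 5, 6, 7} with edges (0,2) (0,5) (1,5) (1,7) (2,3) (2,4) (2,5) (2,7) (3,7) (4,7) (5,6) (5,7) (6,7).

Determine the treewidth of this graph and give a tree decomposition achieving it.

The largest bag has 3 vertices, giving width 2; this decomposition certifies tw(G) ≤ 2. For the lower bound, the 3 vertices {0, 2, 5} are pairwise adjacent, and any tree decomposition puts a clique entirely inside one bag — forcing width ≥ 2. Therefore the treewidth is 2.

Treewidth 2.
Bags: B1 = {2, 3, 7}  B2 = {2, 5, 7}  B3 = {2, 4, 7}  B4 = {0, 2, 5}  B5 = {5, 6, 7}  B6 = {1, 5, 7}
Tree: B1–B2, B1–B3, B2–B4, B2–B5, B5–B6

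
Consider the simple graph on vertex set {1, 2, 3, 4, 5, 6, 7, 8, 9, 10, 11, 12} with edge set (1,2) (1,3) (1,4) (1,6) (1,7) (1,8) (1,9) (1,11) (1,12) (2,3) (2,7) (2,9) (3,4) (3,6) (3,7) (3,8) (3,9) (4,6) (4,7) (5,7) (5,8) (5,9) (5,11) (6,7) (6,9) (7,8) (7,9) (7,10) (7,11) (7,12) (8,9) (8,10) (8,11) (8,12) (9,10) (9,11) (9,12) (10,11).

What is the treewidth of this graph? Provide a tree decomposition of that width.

Treewidth 4.
Bags: B1 = {1, 3, 6, 7, 9}  B2 = {1, 3, 7, 8, 9}  B3 = {1, 7, 8, 9, 12}  B4 = {1, 7, 8, 9, 11}  B5 = {1, 3, 4, 6, 7}  B6 = {7, 8, 9, 10, 11}  B7 = {5, 7, 8, 9, 11}  B8 = {1, 2, 3, 7, 9}
Tree: B1–B2, B2–B3, B2–B4, B1–B5, B4–B6, B4–B7, B2–B8

Each bag holds 5 vertices, so the decomposition has width 4, which upper-bounds the treewidth. Conversely, {1, 7, 8, 9, 11} is a clique of size 5, and the vertices of any clique must share a bag in every tree decomposition; so some bag has ≥ 5 vertices and tw(G) ≥ 4. Therefore the treewidth is 4.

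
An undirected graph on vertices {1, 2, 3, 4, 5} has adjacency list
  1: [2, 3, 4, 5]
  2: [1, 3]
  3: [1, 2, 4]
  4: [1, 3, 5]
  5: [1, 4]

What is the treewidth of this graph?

2

A width-2 tree decomposition is:
Bags: B1 = {1, 3, 4}  B2 = {1, 4, 5}  B3 = {1, 2, 3}
Tree: B1–B2, B1–B3
Every bag has size at most 3, so the width is 3 − 1 = 2 and tw(G) ≤ 2. Conversely, {1, 2, 3} is a clique of size 3, and the vertices of any clique must share a bag in every tree decomposition; so some bag has ≥ 3 vertices and tw(G) ≥ 2. The upper and lower bounds meet at 2, so that is the treewidth.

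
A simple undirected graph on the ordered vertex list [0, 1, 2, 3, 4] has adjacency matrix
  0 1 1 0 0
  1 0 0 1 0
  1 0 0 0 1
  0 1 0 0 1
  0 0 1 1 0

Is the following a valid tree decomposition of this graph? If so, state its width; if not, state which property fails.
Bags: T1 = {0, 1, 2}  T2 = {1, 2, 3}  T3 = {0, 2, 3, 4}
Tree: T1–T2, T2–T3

No — bags containing vertex 0 are not connected in the tree.

A tree decomposition must satisfy three properties: every vertex lies in some bag; for every edge, both endpoints lie together in some bag; and for every vertex, the bags containing it form a connected subtree. Here bags containing vertex 0 are not connected in the tree, so the decomposition is invalid.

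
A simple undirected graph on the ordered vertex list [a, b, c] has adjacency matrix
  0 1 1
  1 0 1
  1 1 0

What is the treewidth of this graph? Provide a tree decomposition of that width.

With just one bag of size 3, the width is 3 − 1 = 2, so tw(G) ≤ 2. On the other hand G contains the 3-clique {a, b, c}. A clique must lie in a single bag of any decomposition, so no decomposition can have width below 2. Therefore the treewidth is 2.

Treewidth 2.
One such decomposition:
Bags: B1 = {a, b, c}
Tree: (single bag)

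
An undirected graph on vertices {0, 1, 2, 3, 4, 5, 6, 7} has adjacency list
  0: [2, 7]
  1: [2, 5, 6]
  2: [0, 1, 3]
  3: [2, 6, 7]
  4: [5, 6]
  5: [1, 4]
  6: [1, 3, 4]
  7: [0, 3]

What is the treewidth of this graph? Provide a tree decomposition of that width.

Every bag has size at most 3, so the width is 3 − 1 = 2 and tw(G) ≤ 2. The edges 5–4–6–1–5 form a cycle, so G is not a tree and its treewidth is at least 2. The upper and lower bounds meet at 2, so that is the treewidth.

Treewidth 2.
Bags: B1 = {1, 4, 5}  B2 = {1, 4, 6}  B3 = {1, 2, 6}  B4 = {2, 3, 6}  B5 = {0, 2, 3}  B6 = {0, 3, 7}
Tree: B1–B2, B2–B3, B3–B4, B4–B5, B5–B6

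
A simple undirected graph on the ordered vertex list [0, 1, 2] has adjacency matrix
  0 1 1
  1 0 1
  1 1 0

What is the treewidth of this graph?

2

A width-2 tree decomposition is:
Bags: B1 = {0, 1, 2}
Tree: (single bag)
A single bag containing all 3 vertices is trivially a valid decomposition of width 2. Conversely, {0, 1, 2} is a clique of size 3, and the vertices of any clique must share a bag in every tree decomposition; so some bag has ≥ 3 vertices and tw(G) ≥ 2. Combining the bounds, tw(G) = 2.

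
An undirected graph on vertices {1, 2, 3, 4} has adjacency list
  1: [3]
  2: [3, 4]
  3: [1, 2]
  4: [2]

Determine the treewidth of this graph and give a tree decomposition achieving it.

Treewidth 1.
Bags: B1 = {1, 3}  B2 = {2, 3}  B3 = {2, 4}
Tree: B1–B2, B2–B3

Each bag holds 2 vertices, so the decomposition has width 1, which upper-bounds the treewidth. Any graph with an edge has treewidth ≥ 1, and G has the edge 1–3. The upper and lower bounds meet at 1, so that is the treewidth.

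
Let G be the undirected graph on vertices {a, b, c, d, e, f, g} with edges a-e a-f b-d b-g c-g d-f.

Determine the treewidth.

1

A width-1 tree decomposition is:
Bags: B1 = {a, e}  B2 = {a, f}  B3 = {d, f}  B4 = {b, d}  B5 = {b, g}  B6 = {c, g}
Tree: B1–B2, B2–B3, B3–B4, B4–B5, B5–B6
Each bag holds 2 vertices, so the decomposition has width 1, which upper-bounds the treewidth. Since G has at least one edge (e.g. e–a), it is not an edgeless graph, so tw(G) ≥ 1. Therefore the treewidth is 1.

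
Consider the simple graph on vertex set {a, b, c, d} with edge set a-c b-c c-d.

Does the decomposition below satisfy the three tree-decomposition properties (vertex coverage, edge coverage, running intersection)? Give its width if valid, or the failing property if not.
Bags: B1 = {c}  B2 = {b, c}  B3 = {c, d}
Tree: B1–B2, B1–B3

A tree decomposition must satisfy three properties: every vertex lies in some bag; for every edge, both endpoints lie together in some bag; and for every vertex, the bags containing it form a connected subtree. Here vertex a appears in no bag, so the decomposition is invalid.

No — vertex a appears in no bag.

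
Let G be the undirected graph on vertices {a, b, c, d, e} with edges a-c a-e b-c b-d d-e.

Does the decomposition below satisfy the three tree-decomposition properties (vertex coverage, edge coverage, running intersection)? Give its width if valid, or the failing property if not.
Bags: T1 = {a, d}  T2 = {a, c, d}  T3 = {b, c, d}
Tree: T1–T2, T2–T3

No — vertex e appears in no bag.

A tree decomposition must satisfy three properties: every vertex lies in some bag; for every edge, both endpoints lie together in some bag; and for every vertex, the bags containing it form a connected subtree. Here vertex e appears in no bag, so the decomposition is invalid.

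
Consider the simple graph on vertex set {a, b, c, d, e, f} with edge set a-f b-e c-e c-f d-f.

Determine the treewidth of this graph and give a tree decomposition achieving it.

Every bag has size at most 2, so the width is 2 − 1 = 1 and tw(G) ≤ 1. Since G has at least one edge (e.g. f–c), it is not an edgeless graph, so tw(G) ≥ 1. Therefore the treewidth is 1.

Treewidth 1.
One such decomposition:
Bags: B1 = {c, f}  B2 = {c, e}  B3 = {d, f}  B4 = {a, f}  B5 = {b, e}
Tree: B1–B2, B1–B3, B1–B4, B2–B5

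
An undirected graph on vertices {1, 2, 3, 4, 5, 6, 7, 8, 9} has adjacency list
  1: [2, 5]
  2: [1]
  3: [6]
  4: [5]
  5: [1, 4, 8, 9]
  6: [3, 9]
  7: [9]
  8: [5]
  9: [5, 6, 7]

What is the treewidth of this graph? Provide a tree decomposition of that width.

Treewidth 1.
One optimal decomposition is:
Bags: B1 = {5, 8}  B2 = {1, 5}  B3 = {5, 9}  B4 = {4, 5}  B5 = {7, 9}  B6 = {6, 9}  B7 = {1, 2}  B8 = {3, 6}
Tree: B1–B2, B1–B3, B1–B4, B3–B5, B5–B6, B2–B7, B6–B8

The largest bag has 2 vertices, giving width 1; this decomposition certifies tw(G) ≤ 1. Any graph with an edge has treewidth ≥ 1, and G has the edge 5–8. The upper and lower bounds meet at 1, so that is the treewidth.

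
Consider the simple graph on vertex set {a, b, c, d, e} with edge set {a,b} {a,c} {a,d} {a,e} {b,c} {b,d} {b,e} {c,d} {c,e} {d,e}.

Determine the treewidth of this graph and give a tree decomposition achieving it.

Treewidth 4.
One optimal decomposition is:
Bags: B1 = {a, b, c, d, e}
Tree: (single bag)

With just one bag of size 5, the width is 5 − 1 = 4, so tw(G) ≤ 4. Conversely, {a, b, c, d, e} is a clique of size 5, and the vertices of any clique must share a bag in every tree decomposition; so some bag has ≥ 5 vertices and tw(G) ≥ 4. Therefore the treewidth is 4.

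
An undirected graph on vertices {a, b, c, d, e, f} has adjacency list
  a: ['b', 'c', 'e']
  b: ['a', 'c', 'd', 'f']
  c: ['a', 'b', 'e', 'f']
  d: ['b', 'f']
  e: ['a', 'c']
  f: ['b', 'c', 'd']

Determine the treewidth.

2

A width-2 tree decomposition is:
Bags: B1 = {b, c, f}  B2 = {a, b, c}  B3 = {a, c, e}  B4 = {b, d, f}
Tree: B1–B2, B2–B3, B1–B4
Every bag has size at most 3, so the width is 3 − 1 = 2 and tw(G) ≤ 2. On the other hand G contains the 3-clique {b, d, f}. A clique must lie in a single bag of any decomposition, so no decomposition can have width below 2. Therefore the treewidth is 2.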